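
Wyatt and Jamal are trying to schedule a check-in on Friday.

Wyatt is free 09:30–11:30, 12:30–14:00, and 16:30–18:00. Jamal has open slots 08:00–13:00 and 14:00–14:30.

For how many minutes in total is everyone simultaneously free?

Wyatt ∩ Jamal: 09:30–11:30, 12:30–13:00.
Total common minutes: 120 + 30 = 150.

150 minutes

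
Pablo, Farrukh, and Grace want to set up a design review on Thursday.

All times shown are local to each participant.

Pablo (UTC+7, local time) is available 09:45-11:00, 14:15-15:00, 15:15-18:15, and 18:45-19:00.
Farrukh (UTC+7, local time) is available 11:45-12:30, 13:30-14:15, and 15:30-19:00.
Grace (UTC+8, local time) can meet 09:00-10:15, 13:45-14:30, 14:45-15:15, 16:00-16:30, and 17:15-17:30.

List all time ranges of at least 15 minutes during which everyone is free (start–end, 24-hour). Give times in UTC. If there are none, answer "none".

09:15–09:30

Pablo → UTC: 02:45–04:00, 07:15–08:00, 08:15–11:15, 11:45–12:00.
Farrukh → UTC: 04:45–05:30, 06:30–07:15, 08:30–12:00.
Grace → UTC: 01:00–02:15, 05:45–06:30, 06:45–07:15, 08:00–08:30, 09:15–09:30.
Pablo ∩ Farrukh: 08:30–11:15, 11:45–12:00.
Pablo ∩ Farrukh ∩ Grace: 09:15–09:30.
Windows ≥ 15 min: 09:15–09:30.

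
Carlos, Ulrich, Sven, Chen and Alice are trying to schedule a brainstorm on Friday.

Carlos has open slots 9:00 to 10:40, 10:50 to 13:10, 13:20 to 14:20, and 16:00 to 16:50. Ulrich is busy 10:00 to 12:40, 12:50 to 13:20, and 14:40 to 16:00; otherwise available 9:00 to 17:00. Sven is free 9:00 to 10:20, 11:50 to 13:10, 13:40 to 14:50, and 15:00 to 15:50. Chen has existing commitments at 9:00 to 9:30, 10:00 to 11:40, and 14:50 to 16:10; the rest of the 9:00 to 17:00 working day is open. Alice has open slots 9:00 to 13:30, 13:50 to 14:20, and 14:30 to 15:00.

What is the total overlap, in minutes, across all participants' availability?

Ulrich free within 09:00–17:00: 09:00–10:00, 12:40–12:50, 13:20–14:40, 16:00–17:00.
Chen free within 09:00–17:00: 09:30–10:00, 11:40–14:50, 16:10–17:00.
Carlos ∩ Ulrich: 09:00–10:00, 12:40–12:50, 13:20–14:20, 16:00–16:50.
Carlos ∩ Ulrich ∩ Sven: 09:00–10:00, 12:40–12:50, 13:40–14:20.
Carlos ∩ Ulrich ∩ Sven ∩ Chen: 09:30–10:00, 12:40–12:50, 13:40–14:20.
Carlos ∩ Ulrich ∩ Sven ∩ Chen ∩ Alice: 09:30–10:00, 12:40–12:50, 13:50–14:20.
Total common minutes: 30 + 10 + 30 = 70.

70 minutes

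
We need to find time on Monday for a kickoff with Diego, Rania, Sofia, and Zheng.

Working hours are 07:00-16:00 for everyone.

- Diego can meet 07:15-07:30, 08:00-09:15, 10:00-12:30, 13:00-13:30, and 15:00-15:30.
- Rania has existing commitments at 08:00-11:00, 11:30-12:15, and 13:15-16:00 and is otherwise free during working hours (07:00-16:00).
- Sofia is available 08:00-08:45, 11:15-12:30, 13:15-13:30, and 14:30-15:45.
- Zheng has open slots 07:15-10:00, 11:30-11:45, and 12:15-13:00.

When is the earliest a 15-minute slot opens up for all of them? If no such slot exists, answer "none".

Rania free within 07:00–16:00: 07:00–08:00, 11:00–11:30, 12:15–13:15.
Diego ∩ Rania: 07:15–07:30, 11:00–11:30, 12:15–12:30, 13:00–13:15.
Diego ∩ Rania ∩ Sofia: 11:15–11:30, 12:15–12:30.
Diego ∩ Rania ∩ Sofia ∩ Zheng: 12:15–12:30.
Windows ≥ 15 min: 12:15–12:30.
Earliest such window starts at 12:15.

12:15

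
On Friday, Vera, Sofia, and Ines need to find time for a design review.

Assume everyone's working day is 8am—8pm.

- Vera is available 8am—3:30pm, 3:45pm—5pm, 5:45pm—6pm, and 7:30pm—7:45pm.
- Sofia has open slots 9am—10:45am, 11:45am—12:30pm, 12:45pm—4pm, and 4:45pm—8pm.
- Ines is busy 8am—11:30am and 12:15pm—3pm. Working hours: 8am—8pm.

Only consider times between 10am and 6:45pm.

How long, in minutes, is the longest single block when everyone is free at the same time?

30 minutes

Ines free within 08:00–20:00: 11:30–12:15, 15:00–20:00.
Vera ∩ Sofia: 09:00–10:45, 11:45–12:30, 12:45–15:30, 15:45–16:00, 16:45–17:00, 17:45–18:00, 19:30–19:45.
Vera ∩ Sofia ∩ Ines: 11:45–12:15, 15:00–15:30, 15:45–16:00, 16:45–17:00, 17:45–18:00, 19:30–19:45.
Restricted to 10:00–18:45: 11:45–12:15, 15:00–15:30, 15:45–16:00, 16:45–17:00, 17:45–18:00.
Common window lengths: 30, 30, 15, 15, 15 min; longest is 30.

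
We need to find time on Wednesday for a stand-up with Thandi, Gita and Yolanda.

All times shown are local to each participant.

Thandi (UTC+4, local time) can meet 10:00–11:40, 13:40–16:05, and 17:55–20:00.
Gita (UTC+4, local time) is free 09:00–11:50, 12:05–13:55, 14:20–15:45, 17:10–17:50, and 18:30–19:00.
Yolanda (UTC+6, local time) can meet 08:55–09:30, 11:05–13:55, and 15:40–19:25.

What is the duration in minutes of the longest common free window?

100 minutes

Thandi → UTC: 06:00–07:40, 09:40–12:05, 13:55–16:00.
Gita → UTC: 05:00–07:50, 08:05–09:55, 10:20–11:45, 13:10–13:50, 14:30–15:00.
Yolanda → UTC: 02:55–03:30, 05:05–07:55, 09:40–13:25.
Thandi ∩ Gita: 06:00–07:40, 09:40–09:55, 10:20–11:45, 14:30–15:00.
Thandi ∩ Gita ∩ Yolanda: 06:00–07:40, 09:40–09:55, 10:20–11:45.
Common window lengths: 100, 15, 85 min; longest is 100.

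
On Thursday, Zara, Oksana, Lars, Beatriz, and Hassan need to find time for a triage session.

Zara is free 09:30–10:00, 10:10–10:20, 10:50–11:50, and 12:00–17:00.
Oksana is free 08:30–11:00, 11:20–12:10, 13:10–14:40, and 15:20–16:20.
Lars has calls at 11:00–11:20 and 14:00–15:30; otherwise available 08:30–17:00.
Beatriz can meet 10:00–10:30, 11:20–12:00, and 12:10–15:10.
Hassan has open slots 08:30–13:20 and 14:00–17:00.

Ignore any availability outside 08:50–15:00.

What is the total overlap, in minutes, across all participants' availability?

Lars free within 08:30–17:00: 08:30–11:00, 11:20–14:00, 15:30–17:00.
Zara ∩ Oksana: 09:30–10:00, 10:10–10:20, 10:50–11:00, 11:20–11:50, 12:00–12:10, 13:10–14:40, 15:20–16:20.
Zara ∩ Oksana ∩ Lars: 09:30–10:00, 10:10–10:20, 10:50–11:00, 11:20–11:50, 12:00–12:10, 13:10–14:00, 15:30–16:20.
Zara ∩ Oksana ∩ Lars ∩ Beatriz: 10:10–10:20, 11:20–11:50, 13:10–14:00.
Zara ∩ Oksana ∩ Lars ∩ Beatriz ∩ Hassan: 10:10–10:20, 11:20–11:50, 13:10–13:20.
Restricted to 08:50–15:00: 10:10–10:20, 11:20–11:50, 13:10–13:20.
Total common minutes: 10 + 30 + 10 = 50.

50 minutes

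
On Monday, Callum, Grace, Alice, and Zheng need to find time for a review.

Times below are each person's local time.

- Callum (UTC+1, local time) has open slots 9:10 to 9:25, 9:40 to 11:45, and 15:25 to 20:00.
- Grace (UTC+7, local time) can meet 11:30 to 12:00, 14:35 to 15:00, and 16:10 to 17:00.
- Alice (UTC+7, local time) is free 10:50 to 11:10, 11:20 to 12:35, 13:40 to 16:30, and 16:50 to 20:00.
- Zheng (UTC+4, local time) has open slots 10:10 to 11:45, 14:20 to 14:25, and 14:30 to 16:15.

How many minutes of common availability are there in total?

Callum → UTC: 08:10–08:25, 08:40–10:45, 14:25–19:00.
Grace → UTC: 04:30–05:00, 07:35–08:00, 09:10–10:00.
Alice → UTC: 03:50–04:10, 04:20–05:35, 06:40–09:30, 09:50–13:00.
Zheng → UTC: 06:10–07:45, 10:20–10:25, 10:30–12:15.
Callum ∩ Grace: 09:10–10:00.
Callum ∩ Grace ∩ Alice: 09:10–09:30, 09:50–10:00.
Callum ∩ Grace ∩ Alice ∩ Zheng: (none).
Total common minutes: 0.

0 minutes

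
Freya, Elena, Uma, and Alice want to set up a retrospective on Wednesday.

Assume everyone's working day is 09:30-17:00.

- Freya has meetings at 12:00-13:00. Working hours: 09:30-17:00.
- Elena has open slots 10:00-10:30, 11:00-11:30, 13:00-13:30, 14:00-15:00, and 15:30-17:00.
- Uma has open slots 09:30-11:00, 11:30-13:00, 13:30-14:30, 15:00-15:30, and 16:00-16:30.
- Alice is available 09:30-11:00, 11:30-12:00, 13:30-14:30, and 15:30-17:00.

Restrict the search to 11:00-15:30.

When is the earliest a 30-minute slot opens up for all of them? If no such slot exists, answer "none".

Freya free within 09:30–17:00: 09:30–12:00, 13:00–17:00.
Freya ∩ Elena: 10:00–10:30, 11:00–11:30, 13:00–13:30, 14:00–15:00, 15:30–17:00.
Freya ∩ Elena ∩ Uma: 10:00–10:30, 14:00–14:30, 16:00–16:30.
Freya ∩ Elena ∩ Uma ∩ Alice: 10:00–10:30, 14:00–14:30, 16:00–16:30.
Restricted to 11:00–15:30: 14:00–14:30.
Windows ≥ 30 min: 14:00–14:30.
Earliest such window starts at 14:00.

14:00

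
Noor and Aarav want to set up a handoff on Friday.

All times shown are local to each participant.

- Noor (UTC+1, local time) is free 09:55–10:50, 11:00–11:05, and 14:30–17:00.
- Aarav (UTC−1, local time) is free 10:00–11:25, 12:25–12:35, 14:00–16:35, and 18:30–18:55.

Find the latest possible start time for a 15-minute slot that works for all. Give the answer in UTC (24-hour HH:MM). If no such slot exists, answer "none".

Noor → UTC: 08:55–09:50, 10:00–10:05, 13:30–16:00.
Aarav → UTC: 11:00–12:25, 13:25–13:35, 15:00–17:35, 19:30–19:55.
Noor ∩ Aarav: 13:30–13:35, 15:00–16:00.
Windows ≥ 15 min: 15:00–16:00.
Latest start in the last window 15:00–16:00 is 16:00 − 15 min = 15:45.

15:45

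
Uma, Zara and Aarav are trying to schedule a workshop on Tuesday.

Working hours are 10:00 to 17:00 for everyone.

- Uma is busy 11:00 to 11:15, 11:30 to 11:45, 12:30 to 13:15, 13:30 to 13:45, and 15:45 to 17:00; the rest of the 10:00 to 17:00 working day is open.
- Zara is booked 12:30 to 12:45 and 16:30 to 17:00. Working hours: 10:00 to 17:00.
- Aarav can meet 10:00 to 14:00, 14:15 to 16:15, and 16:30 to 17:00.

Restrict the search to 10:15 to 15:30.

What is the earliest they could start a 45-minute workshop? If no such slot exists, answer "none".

Uma free within 10:00–17:00: 10:00–11:00, 11:15–11:30, 11:45–12:30, 13:15–13:30, 13:45–15:45.
Zara free within 10:00–17:00: 10:00–12:30, 12:45–16:30.
Uma ∩ Zara: 10:00–11:00, 11:15–11:30, 11:45–12:30, 13:15–13:30, 13:45–15:45.
Uma ∩ Zara ∩ Aarav: 10:00–11:00, 11:15–11:30, 11:45–12:30, 13:15–13:30, 13:45–14:00, 14:15–15:45.
Restricted to 10:15–15:30: 10:15–11:00, 11:15–11:30, 11:45–12:30, 13:15–13:30, 13:45–14:00, 14:15–15:30.
Windows ≥ 45 min: 10:15–11:00, 11:45–12:30, 14:15–15:30.
Earliest such window starts at 10:15.

10:15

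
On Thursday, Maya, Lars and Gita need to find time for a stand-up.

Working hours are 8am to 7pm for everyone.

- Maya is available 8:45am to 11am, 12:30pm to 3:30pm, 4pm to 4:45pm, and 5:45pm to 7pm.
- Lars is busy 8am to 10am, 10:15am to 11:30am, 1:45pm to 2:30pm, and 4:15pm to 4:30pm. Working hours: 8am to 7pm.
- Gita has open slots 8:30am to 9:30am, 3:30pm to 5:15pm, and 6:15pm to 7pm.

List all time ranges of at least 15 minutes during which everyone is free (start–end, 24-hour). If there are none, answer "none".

16:00–16:15, 16:30–16:45, 18:15–19:00

Lars free within 08:00–19:00: 10:00–10:15, 11:30–13:45, 14:30–16:15, 16:30–19:00.
Maya ∩ Lars: 10:00–10:15, 12:30–13:45, 14:30–15:30, 16:00–16:15, 16:30–16:45, 17:45–19:00.
Maya ∩ Lars ∩ Gita: 16:00–16:15, 16:30–16:45, 18:15–19:00.
Windows ≥ 15 min: 16:00–16:15, 16:30–16:45, 18:15–19:00.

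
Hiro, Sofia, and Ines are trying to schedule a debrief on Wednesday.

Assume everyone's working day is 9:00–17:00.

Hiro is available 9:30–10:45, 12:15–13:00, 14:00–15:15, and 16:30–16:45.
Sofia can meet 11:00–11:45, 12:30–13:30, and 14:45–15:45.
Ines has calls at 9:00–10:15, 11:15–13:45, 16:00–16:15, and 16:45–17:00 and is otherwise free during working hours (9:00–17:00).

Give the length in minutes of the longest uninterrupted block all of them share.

Ines free within 09:00–17:00: 10:15–11:15, 13:45–16:00, 16:15–16:45.
Hiro ∩ Sofia: 12:30–13:00, 14:45–15:15.
Hiro ∩ Sofia ∩ Ines: 14:45–15:15.
Single common window of 30 minutes.

30 minutes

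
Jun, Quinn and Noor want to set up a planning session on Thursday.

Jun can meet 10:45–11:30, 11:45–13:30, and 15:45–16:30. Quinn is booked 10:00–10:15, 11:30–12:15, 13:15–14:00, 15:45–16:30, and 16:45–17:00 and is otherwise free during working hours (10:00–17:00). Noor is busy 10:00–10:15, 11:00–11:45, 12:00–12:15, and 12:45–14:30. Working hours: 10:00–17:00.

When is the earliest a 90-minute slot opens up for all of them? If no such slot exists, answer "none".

none

Quinn free within 10:00–17:00: 10:15–11:30, 12:15–13:15, 14:00–15:45, 16:30–16:45.
Noor free within 10:00–17:00: 10:15–11:00, 11:45–12:00, 12:15–12:45, 14:30–17:00.
Jun ∩ Quinn: 10:45–11:30, 12:15–13:15.
Jun ∩ Quinn ∩ Noor: 10:45–11:00, 12:15–12:45.
Windows ≥ 90 min: (none).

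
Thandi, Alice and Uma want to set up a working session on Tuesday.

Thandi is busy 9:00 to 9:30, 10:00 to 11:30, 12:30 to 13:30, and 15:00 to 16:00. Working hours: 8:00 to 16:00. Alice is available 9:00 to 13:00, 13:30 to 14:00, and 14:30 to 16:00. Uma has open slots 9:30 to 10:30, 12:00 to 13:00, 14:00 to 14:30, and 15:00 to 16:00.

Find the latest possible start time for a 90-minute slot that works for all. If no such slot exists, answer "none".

Thandi free within 08:00–16:00: 08:00–09:00, 09:30–10:00, 11:30–12:30, 13:30–15:00.
Thandi ∩ Alice: 09:30–10:00, 11:30–12:30, 13:30–14:00, 14:30–15:00.
Thandi ∩ Alice ∩ Uma: 09:30–10:00, 12:00–12:30.
Windows ≥ 90 min: (none).

none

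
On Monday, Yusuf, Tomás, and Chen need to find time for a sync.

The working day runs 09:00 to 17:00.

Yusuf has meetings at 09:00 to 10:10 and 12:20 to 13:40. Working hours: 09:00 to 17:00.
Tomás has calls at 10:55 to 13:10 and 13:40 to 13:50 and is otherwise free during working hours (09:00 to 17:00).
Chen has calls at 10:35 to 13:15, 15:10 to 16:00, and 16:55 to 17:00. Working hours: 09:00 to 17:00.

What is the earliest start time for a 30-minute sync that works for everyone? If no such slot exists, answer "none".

Yusuf free within 09:00–17:00: 10:10–12:20, 13:40–17:00.
Tomás free within 09:00–17:00: 09:00–10:55, 13:10–13:40, 13:50–17:00.
Chen free within 09:00–17:00: 09:00–10:35, 13:15–15:10, 16:00–16:55.
Yusuf ∩ Tomás: 10:10–10:55, 13:50–17:00.
Yusuf ∩ Tomás ∩ Chen: 10:10–10:35, 13:50–15:10, 16:00–16:55.
Windows ≥ 30 min: 13:50–15:10, 16:00–16:55.
Earliest such window starts at 13:50.

13:50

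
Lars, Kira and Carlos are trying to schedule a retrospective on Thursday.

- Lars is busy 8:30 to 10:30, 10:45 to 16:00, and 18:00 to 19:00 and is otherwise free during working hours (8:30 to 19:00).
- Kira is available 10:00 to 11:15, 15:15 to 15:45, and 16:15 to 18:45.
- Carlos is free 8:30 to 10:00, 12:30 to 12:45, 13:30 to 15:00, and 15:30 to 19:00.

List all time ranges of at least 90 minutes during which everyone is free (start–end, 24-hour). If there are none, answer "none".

Lars free within 08:30–19:00: 10:30–10:45, 16:00–18:00.
Lars ∩ Kira: 10:30–10:45, 16:15–18:00.
Lars ∩ Kira ∩ Carlos: 16:15–18:00.
Windows ≥ 90 min: 16:15–18:00.

16:15–18:00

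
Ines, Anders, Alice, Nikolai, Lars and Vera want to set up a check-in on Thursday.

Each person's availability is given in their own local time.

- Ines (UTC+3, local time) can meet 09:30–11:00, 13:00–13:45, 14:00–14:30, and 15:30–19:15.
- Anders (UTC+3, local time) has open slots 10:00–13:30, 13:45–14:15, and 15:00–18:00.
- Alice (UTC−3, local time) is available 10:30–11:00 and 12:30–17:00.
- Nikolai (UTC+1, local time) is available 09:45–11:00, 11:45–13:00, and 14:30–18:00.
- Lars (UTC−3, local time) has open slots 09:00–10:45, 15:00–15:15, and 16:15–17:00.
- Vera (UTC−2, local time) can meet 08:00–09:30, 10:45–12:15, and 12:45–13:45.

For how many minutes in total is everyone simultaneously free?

15 minutes

Ines → UTC: 06:30–08:00, 10:00–10:45, 11:00–11:30, 12:30–16:15.
Anders → UTC: 07:00–10:30, 10:45–11:15, 12:00–15:00.
Alice → UTC: 13:30–14:00, 15:30–20:00.
Nikolai → UTC: 08:45–10:00, 10:45–12:00, 13:30–17:00.
Lars → UTC: 12:00–13:45, 18:00–18:15, 19:15–20:00.
Vera → UTC: 10:00–11:30, 12:45–14:15, 14:45–15:45.
Ines ∩ Anders: 07:00–08:00, 10:00–10:30, 11:00–11:15, 12:30–15:00.
Ines ∩ Anders ∩ Alice: 13:30–14:00.
Ines ∩ Anders ∩ Alice ∩ Nikolai: 13:30–14:00.
Ines ∩ Anders ∩ Alice ∩ Nikolai ∩ Lars: 13:30–13:45.
Ines ∩ Anders ∩ Alice ∩ Nikolai ∩ Lars ∩ Vera: 13:30–13:45.
Total common minutes: 15.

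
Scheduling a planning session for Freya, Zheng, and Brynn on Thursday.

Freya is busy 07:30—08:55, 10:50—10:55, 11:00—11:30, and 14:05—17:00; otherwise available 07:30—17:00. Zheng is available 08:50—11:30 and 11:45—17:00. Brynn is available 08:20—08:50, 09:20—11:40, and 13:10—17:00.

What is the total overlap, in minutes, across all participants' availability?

150 minutes

Freya free within 07:30–17:00: 08:55–10:50, 10:55–11:00, 11:30–14:05.
Freya ∩ Zheng: 08:55–10:50, 10:55–11:00, 11:45–14:05.
Freya ∩ Zheng ∩ Brynn: 09:20–10:50, 10:55–11:00, 13:10–14:05.
Total common minutes: 90 + 5 + 55 = 150.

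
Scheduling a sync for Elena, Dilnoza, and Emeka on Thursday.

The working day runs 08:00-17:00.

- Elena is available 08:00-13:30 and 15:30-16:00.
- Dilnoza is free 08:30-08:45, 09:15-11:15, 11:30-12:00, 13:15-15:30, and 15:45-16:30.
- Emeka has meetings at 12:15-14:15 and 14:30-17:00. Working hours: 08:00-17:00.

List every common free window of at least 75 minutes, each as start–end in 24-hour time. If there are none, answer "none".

Emeka free within 08:00–17:00: 08:00–12:15, 14:15–14:30.
Elena ∩ Dilnoza: 08:30–08:45, 09:15–11:15, 11:30–12:00, 13:15–13:30, 15:45–16:00.
Elena ∩ Dilnoza ∩ Emeka: 08:30–08:45, 09:15–11:15, 11:30–12:00.
Windows ≥ 75 min: 09:15–11:15.

09:15–11:15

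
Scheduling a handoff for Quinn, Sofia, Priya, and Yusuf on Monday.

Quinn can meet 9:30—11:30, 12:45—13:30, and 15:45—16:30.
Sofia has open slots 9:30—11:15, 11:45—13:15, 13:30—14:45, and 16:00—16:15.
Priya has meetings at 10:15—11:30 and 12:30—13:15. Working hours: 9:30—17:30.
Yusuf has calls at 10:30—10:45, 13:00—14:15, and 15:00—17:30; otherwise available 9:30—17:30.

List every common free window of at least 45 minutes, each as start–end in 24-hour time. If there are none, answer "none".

Priya free within 09:30–17:30: 09:30–10:15, 11:30–12:30, 13:15–17:30.
Yusuf free within 09:30–17:30: 09:30–10:30, 10:45–13:00, 14:15–15:00.
Quinn ∩ Sofia: 09:30–11:15, 12:45–13:15, 16:00–16:15.
Quinn ∩ Sofia ∩ Priya: 09:30–10:15, 16:00–16:15.
Quinn ∩ Sofia ∩ Priya ∩ Yusuf: 09:30–10:15.
Windows ≥ 45 min: 09:30–10:15.

09:30–10:15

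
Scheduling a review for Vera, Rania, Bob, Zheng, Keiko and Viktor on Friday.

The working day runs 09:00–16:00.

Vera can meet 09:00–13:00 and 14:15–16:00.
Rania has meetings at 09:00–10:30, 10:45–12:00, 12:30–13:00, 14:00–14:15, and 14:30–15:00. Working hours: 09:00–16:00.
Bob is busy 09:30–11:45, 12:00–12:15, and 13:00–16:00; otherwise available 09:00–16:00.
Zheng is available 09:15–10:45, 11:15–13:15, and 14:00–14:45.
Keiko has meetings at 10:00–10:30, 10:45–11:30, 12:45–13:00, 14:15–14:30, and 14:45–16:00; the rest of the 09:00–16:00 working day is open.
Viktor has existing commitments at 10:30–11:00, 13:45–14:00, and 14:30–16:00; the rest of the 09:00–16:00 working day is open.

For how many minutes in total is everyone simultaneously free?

Rania free within 09:00–16:00: 10:30–10:45, 12:00–12:30, 13:00–14:00, 14:15–14:30, 15:00–16:00.
Bob free within 09:00–16:00: 09:00–09:30, 11:45–12:00, 12:15–13:00.
Keiko free within 09:00–16:00: 09:00–10:00, 10:30–10:45, 11:30–12:45, 13:00–14:15, 14:30–14:45.
Viktor free within 09:00–16:00: 09:00–10:30, 11:00–13:45, 14:00–14:30.
Vera ∩ Rania: 10:30–10:45, 12:00–12:30, 14:15–14:30, 15:00–16:00.
Vera ∩ Rania ∩ Bob: 12:15–12:30.
Vera ∩ Rania ∩ Bob ∩ Zheng: 12:15–12:30.
Vera ∩ Rania ∩ Bob ∩ Zheng ∩ Keiko: 12:15–12:30.
Vera ∩ Rania ∩ Bob ∩ Zheng ∩ Keiko ∩ Viktor: 12:15–12:30.
Total common minutes: 15.

15 minutes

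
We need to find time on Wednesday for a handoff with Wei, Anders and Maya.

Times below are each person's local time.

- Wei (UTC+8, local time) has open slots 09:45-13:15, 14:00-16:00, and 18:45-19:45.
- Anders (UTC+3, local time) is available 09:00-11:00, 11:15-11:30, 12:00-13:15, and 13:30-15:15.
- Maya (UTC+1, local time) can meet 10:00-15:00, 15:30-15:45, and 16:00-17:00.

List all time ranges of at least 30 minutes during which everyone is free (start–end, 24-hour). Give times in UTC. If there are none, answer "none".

Wei → UTC: 01:45–05:15, 06:00–08:00, 10:45–11:45.
Anders → UTC: 06:00–08:00, 08:15–08:30, 09:00–10:15, 10:30–12:15.
Maya → UTC: 09:00–14:00, 14:30–14:45, 15:00–16:00.
Wei ∩ Anders: 06:00–08:00, 10:45–11:45.
Wei ∩ Anders ∩ Maya: 10:45–11:45.
Windows ≥ 30 min: 10:45–11:45.

10:45–11:45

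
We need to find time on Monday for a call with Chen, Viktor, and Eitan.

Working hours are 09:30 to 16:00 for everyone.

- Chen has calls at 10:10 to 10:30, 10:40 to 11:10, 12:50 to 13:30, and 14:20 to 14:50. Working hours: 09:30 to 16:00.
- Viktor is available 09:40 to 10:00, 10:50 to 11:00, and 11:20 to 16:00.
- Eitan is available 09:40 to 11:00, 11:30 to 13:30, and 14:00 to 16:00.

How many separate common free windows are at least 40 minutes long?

Chen free within 09:30–16:00: 09:30–10:10, 10:30–10:40, 11:10–12:50, 13:30–14:20, 14:50–16:00.
Chen ∩ Viktor: 09:40–10:00, 11:20–12:50, 13:30–14:20, 14:50–16:00.
Chen ∩ Viktor ∩ Eitan: 09:40–10:00, 11:30–12:50, 14:00–14:20, 14:50–16:00.
Windows ≥ 40 min: 11:30–12:50, 14:50–16:00.
That's 2 windows.

2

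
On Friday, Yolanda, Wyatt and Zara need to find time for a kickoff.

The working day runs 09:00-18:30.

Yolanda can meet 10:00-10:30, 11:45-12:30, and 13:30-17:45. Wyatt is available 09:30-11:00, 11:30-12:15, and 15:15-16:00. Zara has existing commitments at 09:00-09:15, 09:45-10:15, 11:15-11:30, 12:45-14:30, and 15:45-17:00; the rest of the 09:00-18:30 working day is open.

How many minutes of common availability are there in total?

Zara free within 09:00–18:30: 09:15–09:45, 10:15–11:15, 11:30–12:45, 14:30–15:45, 17:00–18:30.
Yolanda ∩ Wyatt: 10:00–10:30, 11:45–12:15, 15:15–16:00.
Yolanda ∩ Wyatt ∩ Zara: 10:15–10:30, 11:45–12:15, 15:15–15:45.
Total common minutes: 15 + 30 + 30 = 75.

75 minutes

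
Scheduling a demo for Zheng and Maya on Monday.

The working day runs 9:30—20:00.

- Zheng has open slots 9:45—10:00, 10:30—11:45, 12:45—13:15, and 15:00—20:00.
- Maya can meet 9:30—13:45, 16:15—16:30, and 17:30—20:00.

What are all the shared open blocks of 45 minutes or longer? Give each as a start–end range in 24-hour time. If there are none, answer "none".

10:30–11:45, 17:30–20:00

Zheng ∩ Maya: 09:45–10:00, 10:30–11:45, 12:45–13:15, 16:15–16:30, 17:30–20:00.
Windows ≥ 45 min: 10:30–11:45, 17:30–20:00.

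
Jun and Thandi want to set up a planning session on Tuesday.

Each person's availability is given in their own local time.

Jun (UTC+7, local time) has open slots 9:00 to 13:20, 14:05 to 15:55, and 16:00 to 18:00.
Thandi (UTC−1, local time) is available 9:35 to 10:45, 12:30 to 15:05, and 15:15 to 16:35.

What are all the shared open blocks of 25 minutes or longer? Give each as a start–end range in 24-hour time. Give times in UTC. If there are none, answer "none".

Jun → UTC: 02:00–06:20, 07:05–08:55, 09:00–11:00.
Thandi → UTC: 10:35–11:45, 13:30–16:05, 16:15–17:35.
Jun ∩ Thandi: 10:35–11:00.
Windows ≥ 25 min: 10:35–11:00.

10:35–11:00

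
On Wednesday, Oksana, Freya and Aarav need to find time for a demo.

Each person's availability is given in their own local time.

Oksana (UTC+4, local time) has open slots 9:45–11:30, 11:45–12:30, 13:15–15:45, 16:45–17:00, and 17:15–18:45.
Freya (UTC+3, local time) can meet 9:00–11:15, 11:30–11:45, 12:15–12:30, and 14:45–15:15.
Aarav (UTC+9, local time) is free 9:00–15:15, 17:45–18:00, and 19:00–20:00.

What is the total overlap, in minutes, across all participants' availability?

15 minutes

Oksana → UTC: 05:45–07:30, 07:45–08:30, 09:15–11:45, 12:45–13:00, 13:15–14:45.
Freya → UTC: 06:00–08:15, 08:30–08:45, 09:15–09:30, 11:45–12:15.
Aarav → UTC: 00:00–06:15, 08:45–09:00, 10:00–11:00.
Oksana ∩ Freya: 06:00–07:30, 07:45–08:15, 09:15–09:30.
Oksana ∩ Freya ∩ Aarav: 06:00–06:15.
Total common minutes: 15.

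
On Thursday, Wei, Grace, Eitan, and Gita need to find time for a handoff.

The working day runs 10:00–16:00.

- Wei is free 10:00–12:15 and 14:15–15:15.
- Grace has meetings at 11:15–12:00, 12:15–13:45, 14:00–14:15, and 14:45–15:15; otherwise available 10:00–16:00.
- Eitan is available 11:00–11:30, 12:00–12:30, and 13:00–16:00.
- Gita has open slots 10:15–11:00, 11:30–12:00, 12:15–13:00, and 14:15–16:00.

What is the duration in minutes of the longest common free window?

Grace free within 10:00–16:00: 10:00–11:15, 12:00–12:15, 13:45–14:00, 14:15–14:45, 15:15–16:00.
Wei ∩ Grace: 10:00–11:15, 12:00–12:15, 14:15–14:45.
Wei ∩ Grace ∩ Eitan: 11:00–11:15, 12:00–12:15, 14:15–14:45.
Wei ∩ Grace ∩ Eitan ∩ Gita: 14:15–14:45.
Single common window of 30 minutes.

30 minutes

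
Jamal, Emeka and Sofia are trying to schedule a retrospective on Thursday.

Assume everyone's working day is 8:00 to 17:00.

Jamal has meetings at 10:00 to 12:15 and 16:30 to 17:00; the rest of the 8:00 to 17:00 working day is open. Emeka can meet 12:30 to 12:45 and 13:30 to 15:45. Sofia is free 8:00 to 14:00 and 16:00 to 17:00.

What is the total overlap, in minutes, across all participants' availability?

45 minutes

Jamal free within 08:00–17:00: 08:00–10:00, 12:15–16:30.
Jamal ∩ Emeka: 12:30–12:45, 13:30–15:45.
Jamal ∩ Emeka ∩ Sofia: 12:30–12:45, 13:30–14:00.
Total common minutes: 15 + 30 = 45.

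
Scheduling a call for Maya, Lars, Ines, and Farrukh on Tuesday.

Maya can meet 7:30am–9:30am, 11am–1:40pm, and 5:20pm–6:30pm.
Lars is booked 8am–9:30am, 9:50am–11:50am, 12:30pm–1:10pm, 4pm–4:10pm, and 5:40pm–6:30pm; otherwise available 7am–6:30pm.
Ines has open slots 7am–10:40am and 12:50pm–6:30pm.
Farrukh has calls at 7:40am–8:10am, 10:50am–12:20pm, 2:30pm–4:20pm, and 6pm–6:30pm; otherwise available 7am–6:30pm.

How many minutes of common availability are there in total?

60 minutes

Lars free within 07:00–18:30: 07:00–08:00, 09:30–09:50, 11:50–12:30, 13:10–16:00, 16:10–17:40.
Farrukh free within 07:00–18:30: 07:00–07:40, 08:10–10:50, 12:20–14:30, 16:20–18:00.
Maya ∩ Lars: 07:30–08:00, 11:50–12:30, 13:10–13:40, 17:20–17:40.
Maya ∩ Lars ∩ Ines: 07:30–08:00, 13:10–13:40, 17:20–17:40.
Maya ∩ Lars ∩ Ines ∩ Farrukh: 07:30–07:40, 13:10–13:40, 17:20–17:40.
Total common minutes: 10 + 30 + 20 = 60.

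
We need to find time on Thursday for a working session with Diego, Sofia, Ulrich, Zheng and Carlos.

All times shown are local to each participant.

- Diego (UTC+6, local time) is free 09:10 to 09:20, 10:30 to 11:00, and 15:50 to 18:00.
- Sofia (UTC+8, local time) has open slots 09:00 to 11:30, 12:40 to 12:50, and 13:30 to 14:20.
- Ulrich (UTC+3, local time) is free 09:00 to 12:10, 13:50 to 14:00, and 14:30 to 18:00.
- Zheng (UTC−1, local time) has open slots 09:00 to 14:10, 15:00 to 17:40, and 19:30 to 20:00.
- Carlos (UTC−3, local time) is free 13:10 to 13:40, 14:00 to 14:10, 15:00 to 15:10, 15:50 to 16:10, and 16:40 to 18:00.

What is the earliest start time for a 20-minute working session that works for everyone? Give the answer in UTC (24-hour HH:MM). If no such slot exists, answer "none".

none

Diego → UTC: 03:10–03:20, 04:30–05:00, 09:50–12:00.
Sofia → UTC: 01:00–03:30, 04:40–04:50, 05:30–06:20.
Ulrich → UTC: 06:00–09:10, 10:50–11:00, 11:30–15:00.
Zheng → UTC: 10:00–15:10, 16:00–18:40, 20:30–21:00.
Carlos → UTC: 16:10–16:40, 17:00–17:10, 18:00–18:10, 18:50–19:10, 19:40–21:00.
Diego ∩ Sofia: 03:10–03:20, 04:40–04:50.
Diego ∩ Sofia ∩ Ulrich: (none).
Diego ∩ Sofia ∩ Ulrich ∩ Zheng: (none).
Diego ∩ Sofia ∩ Ulrich ∩ Zheng ∩ Carlos: (none).
Windows ≥ 20 min: (none).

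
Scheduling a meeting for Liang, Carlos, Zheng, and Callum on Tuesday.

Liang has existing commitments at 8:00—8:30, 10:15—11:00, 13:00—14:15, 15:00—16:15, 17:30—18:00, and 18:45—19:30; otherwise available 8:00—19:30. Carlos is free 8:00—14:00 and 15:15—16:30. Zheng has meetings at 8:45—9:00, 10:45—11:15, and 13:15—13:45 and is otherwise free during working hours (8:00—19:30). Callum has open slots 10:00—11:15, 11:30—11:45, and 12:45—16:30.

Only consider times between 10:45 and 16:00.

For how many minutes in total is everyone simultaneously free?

Liang free within 08:00–19:30: 08:30–10:15, 11:00–13:00, 14:15–15:00, 16:15–17:30, 18:00–18:45.
Zheng free within 08:00–19:30: 08:00–08:45, 09:00–10:45, 11:15–13:15, 13:45–19:30.
Liang ∩ Carlos: 08:30–10:15, 11:00–13:00, 16:15–16:30.
Liang ∩ Carlos ∩ Zheng: 08:30–08:45, 09:00–10:15, 11:15–13:00, 16:15–16:30.
Liang ∩ Carlos ∩ Zheng ∩ Callum: 10:00–10:15, 11:30–11:45, 12:45–13:00, 16:15–16:30.
Restricted to 10:45–16:00: 11:30–11:45, 12:45–13:00.
Total common minutes: 15 + 15 = 30.

30 minutes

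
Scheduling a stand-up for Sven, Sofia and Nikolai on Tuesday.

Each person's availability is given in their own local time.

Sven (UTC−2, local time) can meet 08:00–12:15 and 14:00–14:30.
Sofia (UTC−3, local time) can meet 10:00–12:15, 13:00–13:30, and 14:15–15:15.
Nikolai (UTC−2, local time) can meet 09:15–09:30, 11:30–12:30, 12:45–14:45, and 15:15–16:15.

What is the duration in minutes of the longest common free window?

Sven → UTC: 10:00–14:15, 16:00–16:30.
Sofia → UTC: 13:00–15:15, 16:00–16:30, 17:15–18:15.
Nikolai → UTC: 11:15–11:30, 13:30–14:30, 14:45–16:45, 17:15–18:15.
Sven ∩ Sofia: 13:00–14:15, 16:00–16:30.
Sven ∩ Sofia ∩ Nikolai: 13:30–14:15, 16:00–16:30.
Common window lengths: 45, 30 min; longest is 45.

45 minutes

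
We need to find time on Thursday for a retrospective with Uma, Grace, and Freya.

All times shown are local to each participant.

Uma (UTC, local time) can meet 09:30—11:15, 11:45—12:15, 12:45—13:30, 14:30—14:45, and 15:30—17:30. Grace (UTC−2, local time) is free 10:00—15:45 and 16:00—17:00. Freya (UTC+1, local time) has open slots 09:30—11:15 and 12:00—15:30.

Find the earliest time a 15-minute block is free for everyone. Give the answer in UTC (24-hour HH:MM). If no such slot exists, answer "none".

12:00

Uma → UTC: 09:30–11:15, 11:45–12:15, 12:45–13:30, 14:30–14:45, 15:30–17:30.
Grace → UTC: 12:00–17:45, 18:00–19:00.
Freya → UTC: 08:30–10:15, 11:00–14:30.
Uma ∩ Grace: 12:00–12:15, 12:45–13:30, 14:30–14:45, 15:30–17:30.
Uma ∩ Grace ∩ Freya: 12:00–12:15, 12:45–13:30.
Windows ≥ 15 min: 12:00–12:15, 12:45–13:30.
Earliest such window starts at 12:00.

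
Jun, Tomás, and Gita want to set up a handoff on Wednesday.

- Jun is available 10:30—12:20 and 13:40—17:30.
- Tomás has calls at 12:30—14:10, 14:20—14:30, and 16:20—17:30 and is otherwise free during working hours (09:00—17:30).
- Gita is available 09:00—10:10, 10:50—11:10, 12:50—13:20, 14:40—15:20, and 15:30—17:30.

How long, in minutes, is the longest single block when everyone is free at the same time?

Tomás free within 09:00–17:30: 09:00–12:30, 14:10–14:20, 14:30–16:20.
Jun ∩ Tomás: 10:30–12:20, 14:10–14:20, 14:30–16:20.
Jun ∩ Tomás ∩ Gita: 10:50–11:10, 14:40–15:20, 15:30–16:20.
Common window lengths: 20, 40, 50 min; longest is 50.

50 minutes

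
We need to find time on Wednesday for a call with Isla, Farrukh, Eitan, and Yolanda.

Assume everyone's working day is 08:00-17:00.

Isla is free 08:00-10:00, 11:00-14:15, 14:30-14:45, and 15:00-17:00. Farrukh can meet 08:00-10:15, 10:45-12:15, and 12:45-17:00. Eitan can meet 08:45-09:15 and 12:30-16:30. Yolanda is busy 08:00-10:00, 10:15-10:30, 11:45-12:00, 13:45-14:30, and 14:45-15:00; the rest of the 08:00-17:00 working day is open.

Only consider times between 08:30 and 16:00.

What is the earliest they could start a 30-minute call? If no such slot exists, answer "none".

12:45

Yolanda free within 08:00–17:00: 10:00–10:15, 10:30–11:45, 12:00–13:45, 14:30–14:45, 15:00–17:00.
Isla ∩ Farrukh: 08:00–10:00, 11:00–12:15, 12:45–14:15, 14:30–14:45, 15:00–17:00.
Isla ∩ Farrukh ∩ Eitan: 08:45–09:15, 12:45–14:15, 14:30–14:45, 15:00–16:30.
Isla ∩ Farrukh ∩ Eitan ∩ Yolanda: 12:45–13:45, 14:30–14:45, 15:00–16:30.
Restricted to 08:30–16:00: 12:45–13:45, 14:30–14:45, 15:00–16:00.
Windows ≥ 30 min: 12:45–13:45, 15:00–16:00.
Earliest such window starts at 12:45.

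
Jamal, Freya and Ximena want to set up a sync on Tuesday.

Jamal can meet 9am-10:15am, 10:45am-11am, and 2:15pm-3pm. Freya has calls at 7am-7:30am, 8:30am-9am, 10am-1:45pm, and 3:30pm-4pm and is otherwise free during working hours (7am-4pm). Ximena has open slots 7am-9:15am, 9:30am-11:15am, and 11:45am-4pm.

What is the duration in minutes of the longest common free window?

45 minutes

Freya free within 07:00–16:00: 07:30–08:30, 09:00–10:00, 13:45–15:30.
Jamal ∩ Freya: 09:00–10:00, 14:15–15:00.
Jamal ∩ Freya ∩ Ximena: 09:00–09:15, 09:30–10:00, 14:15–15:00.
Common window lengths: 15, 30, 45 min; longest is 45.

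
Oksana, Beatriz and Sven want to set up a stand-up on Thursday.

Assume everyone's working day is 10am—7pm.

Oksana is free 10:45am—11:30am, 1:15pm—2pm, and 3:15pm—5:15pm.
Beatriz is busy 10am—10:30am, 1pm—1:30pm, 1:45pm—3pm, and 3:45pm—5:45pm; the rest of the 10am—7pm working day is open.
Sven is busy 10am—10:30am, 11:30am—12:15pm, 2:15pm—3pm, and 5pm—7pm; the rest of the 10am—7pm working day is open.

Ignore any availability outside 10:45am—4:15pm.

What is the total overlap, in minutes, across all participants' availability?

90 minutes

Beatriz free within 10:00–19:00: 10:30–13:00, 13:30–13:45, 15:00–15:45, 17:45–19:00.
Sven free within 10:00–19:00: 10:30–11:30, 12:15–14:15, 15:00–17:00.
Oksana ∩ Beatriz: 10:45–11:30, 13:30–13:45, 15:15–15:45.
Oksana ∩ Beatriz ∩ Sven: 10:45–11:30, 13:30–13:45, 15:15–15:45.
Restricted to 10:45–16:15: 10:45–11:30, 13:30–13:45, 15:15–15:45.
Total common minutes: 45 + 15 + 30 = 90.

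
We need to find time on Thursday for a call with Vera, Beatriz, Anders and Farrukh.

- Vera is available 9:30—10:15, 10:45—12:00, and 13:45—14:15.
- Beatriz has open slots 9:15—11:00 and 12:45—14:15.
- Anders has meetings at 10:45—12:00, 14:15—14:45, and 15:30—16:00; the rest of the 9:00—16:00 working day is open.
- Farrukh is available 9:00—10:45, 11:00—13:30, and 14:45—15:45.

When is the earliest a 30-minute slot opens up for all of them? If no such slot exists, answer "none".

Anders free within 09:00–16:00: 09:00–10:45, 12:00–14:15, 14:45–15:30.
Vera ∩ Beatriz: 09:30–10:15, 10:45–11:00, 13:45–14:15.
Vera ∩ Beatriz ∩ Anders: 09:30–10:15, 13:45–14:15.
Vera ∩ Beatriz ∩ Anders ∩ Farrukh: 09:30–10:15.
Windows ≥ 30 min: 09:30–10:15.
Earliest such window starts at 09:30.

09:30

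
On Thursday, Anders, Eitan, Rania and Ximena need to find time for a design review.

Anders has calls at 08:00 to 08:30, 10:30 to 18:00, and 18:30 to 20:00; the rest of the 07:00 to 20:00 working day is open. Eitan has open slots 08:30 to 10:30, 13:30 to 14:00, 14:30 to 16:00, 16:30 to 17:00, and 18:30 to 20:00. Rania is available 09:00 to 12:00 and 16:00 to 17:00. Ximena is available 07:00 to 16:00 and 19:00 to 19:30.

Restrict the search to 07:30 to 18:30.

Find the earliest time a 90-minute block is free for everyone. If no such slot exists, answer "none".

09:00

Anders free within 07:00–20:00: 07:00–08:00, 08:30–10:30, 18:00–18:30.
Anders ∩ Eitan: 08:30–10:30.
Anders ∩ Eitan ∩ Rania: 09:00–10:30.
Anders ∩ Eitan ∩ Rania ∩ Ximena: 09:00–10:30.
Restricted to 07:30–18:30: 09:00–10:30.
Windows ≥ 90 min: 09:00–10:30.
Earliest such window starts at 09:00.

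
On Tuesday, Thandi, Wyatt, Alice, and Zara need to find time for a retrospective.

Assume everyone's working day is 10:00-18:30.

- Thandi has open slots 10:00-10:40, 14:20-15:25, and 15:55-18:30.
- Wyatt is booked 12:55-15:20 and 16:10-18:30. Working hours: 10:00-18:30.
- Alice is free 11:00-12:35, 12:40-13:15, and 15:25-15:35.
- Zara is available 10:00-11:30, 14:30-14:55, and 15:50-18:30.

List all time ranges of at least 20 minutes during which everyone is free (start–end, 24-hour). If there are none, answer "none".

Wyatt free within 10:00–18:30: 10:00–12:55, 15:20–16:10.
Thandi ∩ Wyatt: 10:00–10:40, 15:20–15:25, 15:55–16:10.
Thandi ∩ Wyatt ∩ Alice: (none).
Thandi ∩ Wyatt ∩ Alice ∩ Zara: (none).
Windows ≥ 20 min: (none).

none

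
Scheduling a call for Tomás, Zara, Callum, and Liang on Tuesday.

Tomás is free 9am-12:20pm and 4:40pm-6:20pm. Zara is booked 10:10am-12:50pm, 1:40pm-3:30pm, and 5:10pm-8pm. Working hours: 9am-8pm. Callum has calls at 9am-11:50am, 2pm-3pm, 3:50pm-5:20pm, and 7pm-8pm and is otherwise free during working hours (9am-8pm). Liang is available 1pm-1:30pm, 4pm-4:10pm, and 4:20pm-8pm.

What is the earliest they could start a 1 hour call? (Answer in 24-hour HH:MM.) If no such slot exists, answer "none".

Zara free within 09:00–20:00: 09:00–10:10, 12:50–13:40, 15:30–17:10.
Callum free within 09:00–20:00: 11:50–14:00, 15:00–15:50, 17:20–19:00.
Tomás ∩ Zara: 09:00–10:10, 16:40–17:10.
Tomás ∩ Zara ∩ Callum: (none).
Tomás ∩ Zara ∩ Callum ∩ Liang: (none).
Windows ≥ 60 min: (none).

none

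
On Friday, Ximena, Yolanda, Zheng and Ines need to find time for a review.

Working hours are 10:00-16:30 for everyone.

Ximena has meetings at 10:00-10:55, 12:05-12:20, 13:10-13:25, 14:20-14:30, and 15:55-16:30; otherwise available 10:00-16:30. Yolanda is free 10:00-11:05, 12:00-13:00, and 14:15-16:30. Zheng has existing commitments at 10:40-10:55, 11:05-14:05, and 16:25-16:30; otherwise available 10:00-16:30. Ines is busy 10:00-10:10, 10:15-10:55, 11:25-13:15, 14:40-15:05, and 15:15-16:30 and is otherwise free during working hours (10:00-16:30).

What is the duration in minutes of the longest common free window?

Ximena free within 10:00–16:30: 10:55–12:05, 12:20–13:10, 13:25–14:20, 14:30–15:55.
Zheng free within 10:00–16:30: 10:00–10:40, 10:55–11:05, 14:05–16:25.
Ines free within 10:00–16:30: 10:10–10:15, 10:55–11:25, 13:15–14:40, 15:05–15:15.
Ximena ∩ Yolanda: 10:55–11:05, 12:00–12:05, 12:20–13:00, 14:15–14:20, 14:30–15:55.
Ximena ∩ Yolanda ∩ Zheng: 10:55–11:05, 14:15–14:20, 14:30–15:55.
Ximena ∩ Yolanda ∩ Zheng ∩ Ines: 10:55–11:05, 14:15–14:20, 14:30–14:40, 15:05–15:15.
Common window lengths: 10, 5, 10, 10 min; longest is 10.

10 minutes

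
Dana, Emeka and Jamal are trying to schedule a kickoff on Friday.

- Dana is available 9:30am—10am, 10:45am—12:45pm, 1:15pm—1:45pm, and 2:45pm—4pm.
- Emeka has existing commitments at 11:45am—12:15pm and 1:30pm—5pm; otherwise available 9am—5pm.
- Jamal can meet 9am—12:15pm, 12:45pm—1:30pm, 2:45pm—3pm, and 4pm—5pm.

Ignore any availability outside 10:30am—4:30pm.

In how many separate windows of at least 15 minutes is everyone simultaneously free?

Emeka free within 09:00–17:00: 09:00–11:45, 12:15–13:30.
Dana ∩ Emeka: 09:30–10:00, 10:45–11:45, 12:15–12:45, 13:15–13:30.
Dana ∩ Emeka ∩ Jamal: 09:30–10:00, 10:45–11:45, 13:15–13:30.
Restricted to 10:30–16:30: 10:45–11:45, 13:15–13:30.
Windows ≥ 15 min: 10:45–11:45, 13:15–13:30.
That's 2 windows.

2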